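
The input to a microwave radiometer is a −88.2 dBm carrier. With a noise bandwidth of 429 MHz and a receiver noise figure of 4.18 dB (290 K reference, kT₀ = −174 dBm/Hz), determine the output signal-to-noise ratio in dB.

−4.7 dB

Noise floor: N = −174 + 10 log₁₀(B) + NF
10 log₁₀(4.29×10⁸) = 86.32 dB
N = −174 + 86.32 + 4.18 = −83.50 dBm
SNR = P_sig − N = −88.2 − (−83.50) = −4.70 dB → −4.7 dB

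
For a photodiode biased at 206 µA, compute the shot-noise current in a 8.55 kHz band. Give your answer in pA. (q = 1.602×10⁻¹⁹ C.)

751 pA

I_n = √(2qI·B)
2qI·B = 2 × 1.602×10⁻¹⁹ × 2.06×10⁻⁴ × 8.55×10³ = 5.64×10⁻¹⁹ A²
I_n = √(5.64×10⁻¹⁹) = 7.51×10⁻¹⁰ A = 751 pA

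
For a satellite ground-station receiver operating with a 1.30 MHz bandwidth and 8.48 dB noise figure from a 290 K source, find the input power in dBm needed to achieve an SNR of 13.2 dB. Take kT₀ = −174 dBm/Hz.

−91.2 dBm

Sensitivity = −174 + 10 log₁₀(B) + NF + SNR_min
= −174 + 61.14 + 8.48 + 13.2
= −91.18 dBm → −91.2 dBm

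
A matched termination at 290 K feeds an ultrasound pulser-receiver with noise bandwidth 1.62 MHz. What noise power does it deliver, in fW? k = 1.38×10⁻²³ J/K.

6.48 fW

P_n = kTB = 1.38×10⁻²³ × 290 × 1.62×10⁶ = 6.48×10⁻¹⁵ W = 6.48 fW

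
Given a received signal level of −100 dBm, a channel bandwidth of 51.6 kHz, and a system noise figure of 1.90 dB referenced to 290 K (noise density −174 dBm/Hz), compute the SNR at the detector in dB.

25.0 dB

Noise floor: N = −174 + 10 log₁₀(B) + NF
10 log₁₀(5.16×10⁴) = 47.13 dB
N = −174 + 47.13 + 1.90 = −124.97 dBm
SNR = P_sig − N = −100 − (−124.97) = 24.97 dB → 25.0 dB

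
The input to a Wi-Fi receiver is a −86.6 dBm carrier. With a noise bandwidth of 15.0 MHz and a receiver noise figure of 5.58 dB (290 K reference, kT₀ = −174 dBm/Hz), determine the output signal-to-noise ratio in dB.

Noise floor: N = −174 + 10 log₁₀(B) + NF
10 log₁₀(1.50×10⁷) = 71.76 dB
N = −174 + 71.76 + 5.58 = −96.66 dBm
SNR = P_sig − N = −86.6 − (−96.66) = 10.06 dB → 10.1 dB

10.1 dB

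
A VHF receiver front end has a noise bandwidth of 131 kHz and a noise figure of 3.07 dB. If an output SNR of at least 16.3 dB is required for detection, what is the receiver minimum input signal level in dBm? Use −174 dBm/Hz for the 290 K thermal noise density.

−103.5 dBm

Sensitivity = −174 + 10 log₁₀(B) + NF + SNR_min
= −174 + 51.17 + 3.07 + 16.3
= −103.46 dBm → −103.5 dBm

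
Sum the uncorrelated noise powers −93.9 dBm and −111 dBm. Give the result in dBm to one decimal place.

−93.8 dBm

Convert to linear, add, convert back:
P₁ = 4.07×10⁻¹³ W, P₂ = 7.94×10⁻¹⁵ W
P_tot = 4.15×10⁻¹³ W → 10 log₁₀(P_tot / 10⁻³) = −93.8 dBm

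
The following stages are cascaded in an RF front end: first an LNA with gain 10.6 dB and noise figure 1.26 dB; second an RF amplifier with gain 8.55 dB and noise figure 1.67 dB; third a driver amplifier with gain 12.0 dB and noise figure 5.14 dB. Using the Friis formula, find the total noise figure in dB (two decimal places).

1.48 dB

Convert to linear (a loss of L dB is a gain of −L dB): F_i = 10^(NF_i/10), G_i = 10^(G_i,dB/10)
  Stage 1: F_1 = 10^(1.26/10) = 1.337, G_1 = 10^(10.6/10) = 11.48
  Stage 2: F_2 = 10^(1.67/10) = 1.469, G_2 = 10^(8.55/10) = 7.161
  Stage 3: F_3 = 10^(5.14/10) = 3.266, G_3 = 10^(12.0/10) = 15.85
Friis cascade:
  F = 1.337 + (1.469 − 1)/11.48 + (3.266 − 1)/82.22 = 1.405
NF = 10 log₁₀(1.405) = 1.48 dB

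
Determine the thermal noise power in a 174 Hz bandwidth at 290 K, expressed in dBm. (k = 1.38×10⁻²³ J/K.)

−151.6 dBm

P_n = kTB = 1.38×10⁻²³ × 290 × 1.74×10² = 6.96×10⁻¹⁹ W
In dBm: 10 log₁₀(6.96×10⁻¹⁹ / 10⁻³) = −151.6 dBm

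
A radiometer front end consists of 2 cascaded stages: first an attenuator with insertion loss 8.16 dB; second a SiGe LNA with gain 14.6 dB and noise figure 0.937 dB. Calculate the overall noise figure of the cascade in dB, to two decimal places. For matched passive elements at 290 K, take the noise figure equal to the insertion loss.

Convert to linear (a loss of L dB is a gain of −L dB): F_i = 10^(NF_i/10), G_i = 10^(G_i,dB/10)
  Stage 1: F_1 = 10^(8.16/10) = 6.546, G_1 = 10^(−8.16/10) = 0.1528
  Stage 2: F_2 = 10^(0.937/10) = 1.241, G_2 = 10^(14.6/10) = 28.84
Friis cascade:
  F = 6.546 + (1.241 − 1)/0.1528 = 8.123
NF = 10 log₁₀(8.123) = 9.10 dB

9.10 dB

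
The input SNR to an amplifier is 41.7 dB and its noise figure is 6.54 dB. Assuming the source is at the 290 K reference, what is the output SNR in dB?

35.16 dB

By definition F = SNR_in/SNR_out, so in dB: SNR_out = SNR_in − NF
SNR_out = 41.7 − 6.54 = 35.16 dB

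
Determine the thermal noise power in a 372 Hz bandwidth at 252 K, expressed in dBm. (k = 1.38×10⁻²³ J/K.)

−148.9 dBm

P_n = kTB = 1.38×10⁻²³ × 252 × 3.72×10² = 1.29×10⁻¹⁸ W
In dBm: 10 log₁₀(1.29×10⁻¹⁸ / 10⁻³) = −148.9 dBm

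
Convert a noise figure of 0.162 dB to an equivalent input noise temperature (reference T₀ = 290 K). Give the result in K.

F = 10^(0.162/10) = 1.03801
T_e = (F − 1)·T₀ = (1.03801 − 1) × 290 = 11.0 K

11.0 K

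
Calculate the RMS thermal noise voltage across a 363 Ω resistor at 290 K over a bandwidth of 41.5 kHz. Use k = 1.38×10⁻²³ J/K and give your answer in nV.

V_n = √(4kTRB)
4kTRB = 4 × 1.38×10⁻²³ × 290 × 3.63×10² × 4.15×10⁴ = 2.41×10⁻¹³ V²
V_n = √(2.41×10⁻¹³) = 4.91×10⁻⁷ V = 491 nV

491 nV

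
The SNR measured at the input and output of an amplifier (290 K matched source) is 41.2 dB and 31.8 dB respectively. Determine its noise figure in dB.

NF (dB) = SNR_in(dB) − SNR_out(dB) when the source is at T₀
NF = 41.2 − 31.8 = 9.4 dB

9.4 dB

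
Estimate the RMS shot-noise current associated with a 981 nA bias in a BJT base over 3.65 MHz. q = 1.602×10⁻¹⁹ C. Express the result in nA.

1.07 nA

I_n = √(2qI·B)
2qI·B = 2 × 1.602×10⁻¹⁹ × 9.81×10⁻⁷ × 3.65×10⁶ = 1.15×10⁻¹⁸ A²
I_n = √(1.15×10⁻¹⁸) = 1.07×10⁻⁹ A = 1.07 nA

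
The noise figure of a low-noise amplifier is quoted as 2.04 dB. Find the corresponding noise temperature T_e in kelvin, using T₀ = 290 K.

174 K

F = 10^(2.04/10) = 1.59956
T_e = (F − 1)·T₀ = (1.59956 − 1) × 290 = 174 K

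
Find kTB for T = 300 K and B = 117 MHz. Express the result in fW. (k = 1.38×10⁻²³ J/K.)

484 fW

P_n = kTB = 1.38×10⁻²³ × 300 × 1.17×10⁸ = 4.84×10⁻¹³ W = 484 fW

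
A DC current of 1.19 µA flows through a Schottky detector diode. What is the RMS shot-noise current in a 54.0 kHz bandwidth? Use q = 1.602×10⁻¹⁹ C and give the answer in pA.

I_n = √(2qI·B)
2qI·B = 2 × 1.602×10⁻¹⁹ × 1.19×10⁻⁶ × 5.40×10⁴ = 2.06×10⁻²⁰ A²
I_n = √(2.06×10⁻²⁰) = 1.43×10⁻¹⁰ A = 143 pA

143 pA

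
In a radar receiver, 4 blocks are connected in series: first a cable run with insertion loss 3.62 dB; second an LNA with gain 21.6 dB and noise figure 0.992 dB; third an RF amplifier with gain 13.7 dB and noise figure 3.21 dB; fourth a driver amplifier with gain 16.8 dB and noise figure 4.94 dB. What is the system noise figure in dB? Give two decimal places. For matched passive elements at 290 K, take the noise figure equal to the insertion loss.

4.64 dB

Convert to linear (a loss of L dB is a gain of −L dB): F_i = 10^(NF_i/10), G_i = 10^(G_i,dB/10)
  Stage 1: F_1 = 10^(3.62/10) = 2.301, G_1 = 10^(−3.62/10) = 0.4345
  Stage 2: F_2 = 10^(0.992/10) = 1.257, G_2 = 10^(21.6/10) = 144.5
  Stage 3: F_3 = 10^(3.21/10) = 2.094, G_3 = 10^(13.7/10) = 23.44
  Stage 4: F_4 = 10^(4.94/10) = 3.119, G_4 = 10^(16.8/10) = 47.86
Friis cascade:
  F = 2.301 + (1.257 − 1)/0.4345 + (2.094 − 1)/62.81 + (3.119 − 1)/1472 = 2.911
NF = 10 log₁₀(2.911) = 4.64 dB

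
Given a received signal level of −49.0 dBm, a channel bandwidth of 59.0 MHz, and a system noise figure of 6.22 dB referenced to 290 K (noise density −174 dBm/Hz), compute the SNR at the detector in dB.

41.1 dB

Noise floor: N = −174 + 10 log₁₀(B) + NF
10 log₁₀(5.90×10⁷) = 77.71 dB
N = −174 + 77.71 + 6.22 = −90.07 dBm
SNR = P_sig − N = −49.0 − (−90.07) = 41.07 dB → 41.1 dB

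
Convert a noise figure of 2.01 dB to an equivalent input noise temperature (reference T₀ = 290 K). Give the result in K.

F = 10^(2.01/10) = 1.58855
T_e = (F − 1)·T₀ = (1.58855 − 1) × 290 = 171 K

171 K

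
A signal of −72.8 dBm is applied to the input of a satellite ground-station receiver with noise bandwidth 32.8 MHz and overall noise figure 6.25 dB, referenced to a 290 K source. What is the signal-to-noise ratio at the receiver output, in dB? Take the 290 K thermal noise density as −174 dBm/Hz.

Noise floor: N = −174 + 10 log₁₀(B) + NF
10 log₁₀(3.28×10⁷) = 75.16 dB
N = −174 + 75.16 + 6.25 = −92.59 dBm
SNR = P_sig − N = −72.8 − (−92.59) = 19.79 dB → 19.8 dB

19.8 dB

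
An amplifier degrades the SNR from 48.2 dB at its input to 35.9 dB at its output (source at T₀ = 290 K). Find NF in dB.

12.3 dB

NF (dB) = SNR_in(dB) − SNR_out(dB) when the source is at T₀
NF = 48.2 − 35.9 = 12.3 dB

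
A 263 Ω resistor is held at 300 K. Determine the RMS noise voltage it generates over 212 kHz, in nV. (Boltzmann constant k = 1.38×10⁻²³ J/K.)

961 nV

V_n = √(4kTRB)
4kTRB = 4 × 1.38×10⁻²³ × 300 × 2.63×10² × 2.12×10⁵ = 9.23×10⁻¹³ V²
V_n = √(9.23×10⁻¹³) = 9.61×10⁻⁷ V = 961 nV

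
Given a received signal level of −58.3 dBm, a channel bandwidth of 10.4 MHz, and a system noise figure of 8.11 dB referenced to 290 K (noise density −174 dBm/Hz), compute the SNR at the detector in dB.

Noise floor: N = −174 + 10 log₁₀(B) + NF
10 log₁₀(1.04×10⁷) = 70.17 dB
N = −174 + 70.17 + 8.11 = −95.72 dBm
SNR = P_sig − N = −58.3 − (−95.72) = 37.42 dB → 37.4 dB

37.4 dB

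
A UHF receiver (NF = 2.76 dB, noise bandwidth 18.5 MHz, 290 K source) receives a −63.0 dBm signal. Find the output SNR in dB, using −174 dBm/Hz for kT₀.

35.6 dB

Noise floor: N = −174 + 10 log₁₀(B) + NF
10 log₁₀(1.85×10⁷) = 72.67 dB
N = −174 + 72.67 + 2.76 = −98.57 dBm
SNR = P_sig − N = −63.0 − (−98.57) = 35.57 dB → 35.6 dB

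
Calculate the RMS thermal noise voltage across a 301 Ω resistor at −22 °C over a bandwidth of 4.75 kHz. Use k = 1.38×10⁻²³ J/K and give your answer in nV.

T = −22 °C + 273.15 = 251.15 K
V_n = √(4kTRB)
4kTRB = 4 × 1.38×10⁻²³ × 251.15 × 3.01×10² × 4.75×10³ = 1.98×10⁻¹⁴ V²
V_n = √(1.98×10⁻¹⁴) = 1.41×10⁻⁷ V = 141 nV

141 nV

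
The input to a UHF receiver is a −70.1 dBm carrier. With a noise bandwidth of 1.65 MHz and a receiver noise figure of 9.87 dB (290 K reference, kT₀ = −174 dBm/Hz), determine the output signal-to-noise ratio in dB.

31.9 dB

Noise floor: N = −174 + 10 log₁₀(B) + NF
10 log₁₀(1.65×10⁶) = 62.17 dB
N = −174 + 62.17 + 9.87 = −101.96 dBm
SNR = P_sig − N = −70.1 − (−101.96) = 31.86 dB → 31.9 dB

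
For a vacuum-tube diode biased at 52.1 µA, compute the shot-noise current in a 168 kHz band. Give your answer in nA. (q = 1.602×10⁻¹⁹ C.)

I_n = √(2qI·B)
2qI·B = 2 × 1.602×10⁻¹⁹ × 5.21×10⁻⁵ × 1.68×10⁵ = 2.80×10⁻¹⁸ A²
I_n = √(2.80×10⁻¹⁸) = 1.67×10⁻⁹ A = 1.67 nA

1.67 nA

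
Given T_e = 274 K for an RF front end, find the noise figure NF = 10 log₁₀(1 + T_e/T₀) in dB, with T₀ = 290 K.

F = 1 + T_e/T₀ = 1 + 274/290 = 1.94483
NF = 10 log₁₀(1.94483) = 2.89 dB

2.89 dB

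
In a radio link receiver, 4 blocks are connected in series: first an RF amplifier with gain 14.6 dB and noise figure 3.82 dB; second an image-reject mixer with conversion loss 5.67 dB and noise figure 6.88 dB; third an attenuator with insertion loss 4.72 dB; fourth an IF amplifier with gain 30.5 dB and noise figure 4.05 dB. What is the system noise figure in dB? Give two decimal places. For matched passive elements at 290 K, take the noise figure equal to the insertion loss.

5.29 dB

Convert to linear (a loss of L dB is a gain of −L dB): F_i = 10^(NF_i/10), G_i = 10^(G_i,dB/10)
  Stage 1: F_1 = 10^(3.82/10) = 2.410, G_1 = 10^(14.6/10) = 28.84
  Stage 2: F_2 = 10^(6.88/10) = 4.875, G_2 = 10^(−5.67/10) = 0.2710
  Stage 3: F_3 = 10^(4.72/10) = 2.965, G_3 = 10^(−4.72/10) = 0.3373
  Stage 4: F_4 = 10^(4.05/10) = 2.541, G_4 = 10^(30.5/10) = 1122
Friis cascade:
  F = 2.410 + (4.875 − 1)/28.84 + (2.965 − 1)/7.816 + (2.541 − 1)/2.636 = 3.380
NF = 10 log₁₀(3.380) = 5.29 dB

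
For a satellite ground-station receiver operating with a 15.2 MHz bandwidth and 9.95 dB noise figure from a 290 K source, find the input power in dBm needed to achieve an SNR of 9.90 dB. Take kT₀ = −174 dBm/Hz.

Sensitivity = −174 + 10 log₁₀(B) + NF + SNR_min
= −174 + 71.82 + 9.95 + 9.90
= −82.33 dBm → −82.3 dBm

−82.3 dBm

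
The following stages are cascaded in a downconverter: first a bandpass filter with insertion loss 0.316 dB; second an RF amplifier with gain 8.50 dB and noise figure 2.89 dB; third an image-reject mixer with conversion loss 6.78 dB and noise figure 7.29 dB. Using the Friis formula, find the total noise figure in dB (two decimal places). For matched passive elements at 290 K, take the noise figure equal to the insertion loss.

Convert to linear (a loss of L dB is a gain of −L dB): F_i = 10^(NF_i/10), G_i = 10^(G_i,dB/10)
  Stage 1: F_1 = 10^(0.316/10) = 1.075, G_1 = 10^(−0.316/10) = 0.9298
  Stage 2: F_2 = 10^(2.89/10) = 1.945, G_2 = 10^(8.50/10) = 7.079
  Stage 3: F_3 = 10^(7.29/10) = 5.358, G_3 = 10^(−6.78/10) = 0.2099
Friis cascade:
  F = 1.075 + (1.945 − 1)/0.9298 + (5.358 − 1)/6.583 = 2.754
NF = 10 log₁₀(2.754) = 4.40 dB

4.40 dB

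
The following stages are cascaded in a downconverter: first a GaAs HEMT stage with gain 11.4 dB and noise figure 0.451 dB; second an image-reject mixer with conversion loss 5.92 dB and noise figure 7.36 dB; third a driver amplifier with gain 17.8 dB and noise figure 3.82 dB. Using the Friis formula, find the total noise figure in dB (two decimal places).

Convert to linear (a loss of L dB is a gain of −L dB): F_i = 10^(NF_i/10), G_i = 10^(G_i,dB/10)
  Stage 1: F_1 = 10^(0.451/10) = 1.109, G_1 = 10^(11.4/10) = 13.80
  Stage 2: F_2 = 10^(7.36/10) = 5.445, G_2 = 10^(−5.92/10) = 0.2559
  Stage 3: F_3 = 10^(3.82/10) = 2.410, G_3 = 10^(17.8/10) = 60.26
Friis cascade:
  F = 1.109 + (5.445 − 1)/13.80 + (2.410 − 1)/3.532 = 1.831
NF = 10 log₁₀(1.831) = 2.63 dB

2.63 dB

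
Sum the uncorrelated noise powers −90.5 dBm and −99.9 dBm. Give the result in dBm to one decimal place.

Convert to linear, add, convert back:
P₁ = 8.91×10⁻¹³ W, P₂ = 1.02×10⁻¹³ W
P_tot = 9.94×10⁻¹³ W → 10 log₁₀(P_tot / 10⁻³) = −90.0 dBm

−90.0 dBm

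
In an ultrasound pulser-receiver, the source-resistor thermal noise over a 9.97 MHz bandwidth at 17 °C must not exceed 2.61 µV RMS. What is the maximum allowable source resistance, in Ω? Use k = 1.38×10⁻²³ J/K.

42.7 Ω

T = 17 °C + 273.15 = 290.15 K
Johnson–Nyquist: V_n = √(4kTRB) ⇒ R = V_n² / (4kTB)
4kTB = 4 × 1.38×10⁻²³ × 290.15 × 9.97×10⁶ = 1.60×10⁻¹³
R = (2.61×10⁻⁶)² / 1.60×10⁻¹³ = 4.27×10¹ Ω = 42.7 Ω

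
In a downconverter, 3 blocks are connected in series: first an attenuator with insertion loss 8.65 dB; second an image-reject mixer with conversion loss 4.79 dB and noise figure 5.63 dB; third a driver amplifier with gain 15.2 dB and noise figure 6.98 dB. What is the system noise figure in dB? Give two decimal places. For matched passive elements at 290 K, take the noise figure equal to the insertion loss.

20.60 dB

Convert to linear (a loss of L dB is a gain of −L dB): F_i = 10^(NF_i/10), G_i = 10^(G_i,dB/10)
  Stage 1: F_1 = 10^(8.65/10) = 7.328, G_1 = 10^(−8.65/10) = 0.1365
  Stage 2: F_2 = 10^(5.63/10) = 3.656, G_2 = 10^(−4.79/10) = 0.3319
  Stage 3: F_3 = 10^(6.98/10) = 4.989, G_3 = 10^(15.2/10) = 33.11
Friis cascade:
  F = 7.328 + (3.656 − 1)/0.1365 + (4.989 − 1)/0.04529 = 114.9
NF = 10 log₁₀(114.9) = 20.60 dB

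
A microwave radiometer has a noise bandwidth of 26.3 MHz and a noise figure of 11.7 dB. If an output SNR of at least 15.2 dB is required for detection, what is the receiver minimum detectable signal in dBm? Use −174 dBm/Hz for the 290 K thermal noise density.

Sensitivity = −174 + 10 log₁₀(B) + NF + SNR_min
= −174 + 74.2 + 11.7 + 15.2
= −72.9 dBm → −72.9 dBm

−72.9 dBm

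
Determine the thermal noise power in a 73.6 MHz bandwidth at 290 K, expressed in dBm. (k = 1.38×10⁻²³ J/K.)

P_n = kTB = 1.38×10⁻²³ × 290 × 7.36×10⁷ = 2.95×10⁻¹³ W
In dBm: 10 log₁₀(2.95×10⁻¹³ / 10⁻³) = −95.3 dBm

−95.3 dBm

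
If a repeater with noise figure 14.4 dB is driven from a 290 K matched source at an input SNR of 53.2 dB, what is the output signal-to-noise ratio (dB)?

38.8 dB

By definition F = SNR_in/SNR_out, so in dB: SNR_out = SNR_in − NF
SNR_out = 53.2 − 14.4 = 38.8 dB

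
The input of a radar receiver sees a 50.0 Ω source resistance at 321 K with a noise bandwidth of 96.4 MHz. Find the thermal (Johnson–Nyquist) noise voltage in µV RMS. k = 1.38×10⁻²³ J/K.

9.24 µV

V_n = √(4kTRB)
4kTRB = 4 × 1.38×10⁻²³ × 321 × 5.00×10¹ × 9.64×10⁷ = 8.54×10⁻¹¹ V²
V_n = √(8.54×10⁻¹¹) = 9.24×10⁻⁶ V = 9.24 µV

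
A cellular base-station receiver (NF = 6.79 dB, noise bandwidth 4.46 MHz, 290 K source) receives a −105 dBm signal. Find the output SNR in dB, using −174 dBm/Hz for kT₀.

−4.3 dB

Noise floor: N = −174 + 10 log₁₀(B) + NF
10 log₁₀(4.46×10⁶) = 66.49 dB
N = −174 + 66.49 + 6.79 = −100.72 dBm
SNR = P_sig − N = −105 − (−100.72) = −4.28 dB → −4.3 dB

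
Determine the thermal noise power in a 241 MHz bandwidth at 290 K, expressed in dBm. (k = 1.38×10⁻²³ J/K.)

P_n = kTB = 1.38×10⁻²³ × 290 × 2.41×10⁸ = 9.64×10⁻¹³ W
In dBm: 10 log₁₀(9.64×10⁻¹³ / 10⁻³) = −90.2 dBm

−90.2 dBm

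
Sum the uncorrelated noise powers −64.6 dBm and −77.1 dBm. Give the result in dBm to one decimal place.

Convert to linear, add, convert back:
P₁ = 3.47×10⁻¹⁰ W, P₂ = 1.95×10⁻¹¹ W
P_tot = 3.66×10⁻¹⁰ W → 10 log₁₀(P_tot / 10⁻³) = −64.4 dBm

−64.4 dBm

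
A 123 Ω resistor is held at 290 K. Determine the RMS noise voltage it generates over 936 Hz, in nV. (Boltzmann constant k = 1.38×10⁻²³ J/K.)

42.9 nV

V_n = √(4kTRB)
4kTRB = 4 × 1.38×10⁻²³ × 290 × 1.23×10² × 9.36×10² = 1.84×10⁻¹⁵ V²
V_n = √(1.84×10⁻¹⁵) = 4.29×10⁻⁸ V = 42.9 nV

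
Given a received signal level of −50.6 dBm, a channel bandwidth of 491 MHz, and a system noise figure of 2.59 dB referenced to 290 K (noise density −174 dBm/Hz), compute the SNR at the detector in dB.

Noise floor: N = −174 + 10 log₁₀(B) + NF
10 log₁₀(4.91×10⁸) = 86.91 dB
N = −174 + 86.91 + 2.59 = −84.50 dBm
SNR = P_sig − N = −50.6 − (−84.50) = 33.90 dB → 33.9 dB

33.9 dB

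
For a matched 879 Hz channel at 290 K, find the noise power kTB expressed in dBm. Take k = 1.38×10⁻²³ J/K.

P_n = kTB = 1.38×10⁻²³ × 290 × 8.79×10² = 3.52×10⁻¹⁸ W
In dBm: 10 log₁₀(3.52×10⁻¹⁸ / 10⁻³) = −144.5 dBm

−144.5 dBm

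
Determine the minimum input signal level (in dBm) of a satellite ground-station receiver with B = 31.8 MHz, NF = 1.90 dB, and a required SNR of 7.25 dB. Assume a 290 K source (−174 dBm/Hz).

Sensitivity = −174 + 10 log₁₀(B) + NF + SNR_min
= −174 + 75.02 + 1.90 + 7.25
= −89.83 dBm → −89.8 dBm

−89.8 dBm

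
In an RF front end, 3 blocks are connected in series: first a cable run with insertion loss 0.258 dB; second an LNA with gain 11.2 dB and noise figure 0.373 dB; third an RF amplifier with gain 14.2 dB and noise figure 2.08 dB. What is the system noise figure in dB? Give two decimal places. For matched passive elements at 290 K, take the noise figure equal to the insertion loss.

0.81 dB

Convert to linear (a loss of L dB is a gain of −L dB): F_i = 10^(NF_i/10), G_i = 10^(G_i,dB/10)
  Stage 1: F_1 = 10^(0.258/10) = 1.061, G_1 = 10^(−0.258/10) = 0.9423
  Stage 2: F_2 = 10^(0.373/10) = 1.090, G_2 = 10^(11.2/10) = 13.18
  Stage 3: F_3 = 10^(2.08/10) = 1.614, G_3 = 10^(14.2/10) = 26.30
Friis cascade:
  F = 1.061 + (1.090 − 1)/0.9423 + (1.614 − 1)/12.42 = 1.206
NF = 10 log₁₀(1.206) = 0.81 dB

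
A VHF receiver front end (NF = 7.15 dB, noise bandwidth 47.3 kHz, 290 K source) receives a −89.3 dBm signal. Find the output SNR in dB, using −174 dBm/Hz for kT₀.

Noise floor: N = −174 + 10 log₁₀(B) + NF
10 log₁₀(4.73×10⁴) = 46.75 dB
N = −174 + 46.75 + 7.15 = −120.10 dBm
SNR = P_sig − N = −89.3 − (−120.10) = 30.80 dB → 30.8 dB

30.8 dB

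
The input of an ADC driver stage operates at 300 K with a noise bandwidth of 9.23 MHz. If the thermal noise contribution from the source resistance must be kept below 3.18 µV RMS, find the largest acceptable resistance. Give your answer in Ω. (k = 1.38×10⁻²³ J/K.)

66.2 Ω

Johnson–Nyquist: V_n = √(4kTRB) ⇒ R = V_n² / (4kTB)
4kTB = 4 × 1.38×10⁻²³ × 300 × 9.23×10⁶ = 1.53×10⁻¹³
R = (3.18×10⁻⁶)² / 1.53×10⁻¹³ = 6.62×10¹ Ω = 66.2 Ω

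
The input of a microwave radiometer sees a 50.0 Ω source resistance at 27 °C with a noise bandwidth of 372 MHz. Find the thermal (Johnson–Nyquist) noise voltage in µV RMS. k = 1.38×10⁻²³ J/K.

17.6 µV

T = 27 °C + 273.15 = 300.15 K
V_n = √(4kTRB)
4kTRB = 4 × 1.38×10⁻²³ × 300.15 × 5.00×10¹ × 3.72×10⁸ = 3.08×10⁻¹⁰ V²
V_n = √(3.08×10⁻¹⁰) = 1.76×10⁻⁵ V = 17.6 µV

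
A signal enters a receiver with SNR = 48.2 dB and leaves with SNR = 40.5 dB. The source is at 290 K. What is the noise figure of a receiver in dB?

NF (dB) = SNR_in(dB) − SNR_out(dB) when the source is at T₀
NF = 48.2 − 40.5 = 7.7 dB

7.7 dB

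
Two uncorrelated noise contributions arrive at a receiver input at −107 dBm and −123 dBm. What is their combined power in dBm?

−106.9 dBm

Convert to linear, add, convert back:
P₁ = 2.00×10⁻¹⁴ W, P₂ = 5.01×10⁻¹⁶ W
P_tot = 2.05×10⁻¹⁴ W → 10 log₁₀(P_tot / 10⁻³) = −106.9 dBm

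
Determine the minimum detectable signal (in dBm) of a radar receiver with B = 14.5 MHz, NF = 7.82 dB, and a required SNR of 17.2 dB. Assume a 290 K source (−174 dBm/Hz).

Sensitivity = −174 + 10 log₁₀(B) + NF + SNR_min
= −174 + 71.61 + 7.82 + 17.2
= −77.37 dBm → −77.4 dBm

−77.4 dBm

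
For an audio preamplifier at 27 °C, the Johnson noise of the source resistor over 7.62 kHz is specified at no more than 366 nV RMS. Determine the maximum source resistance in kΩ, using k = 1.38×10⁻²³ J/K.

T = 27 °C + 273.15 = 300.15 K
Johnson–Nyquist: V_n = √(4kTRB) ⇒ R = V_n² / (4kTB)
4kTB = 4 × 1.38×10⁻²³ × 300.15 × 7.62×10³ = 1.26×10⁻¹⁶
R = (3.66×10⁻⁷)² / 1.26×10⁻¹⁶ = 1.06×10³ Ω = 1.06 kΩ

1.06 kΩ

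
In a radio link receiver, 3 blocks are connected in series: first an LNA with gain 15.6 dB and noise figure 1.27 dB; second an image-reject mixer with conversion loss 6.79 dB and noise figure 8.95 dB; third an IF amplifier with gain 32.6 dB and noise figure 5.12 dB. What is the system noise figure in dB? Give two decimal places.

2.61 dB

Convert to linear (a loss of L dB is a gain of −L dB): F_i = 10^(NF_i/10), G_i = 10^(G_i,dB/10)
  Stage 1: F_1 = 10^(1.27/10) = 1.340, G_1 = 10^(15.6/10) = 36.31
  Stage 2: F_2 = 10^(8.95/10) = 7.852, G_2 = 10^(−6.79/10) = 0.2094
  Stage 3: F_3 = 10^(5.12/10) = 3.251, G_3 = 10^(32.6/10) = 1820
Friis cascade:
  F = 1.340 + (7.852 − 1)/36.31 + (3.251 − 1)/7.603 = 1.824
NF = 10 log₁₀(1.824) = 2.61 dB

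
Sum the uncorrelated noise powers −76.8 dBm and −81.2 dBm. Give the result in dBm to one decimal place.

Convert to linear, add, convert back:
P₁ = 2.09×10⁻¹¹ W, P₂ = 7.59×10⁻¹² W
P_tot = 2.85×10⁻¹¹ W → 10 log₁₀(P_tot / 10⁻³) = −75.5 dBm

−75.5 dBm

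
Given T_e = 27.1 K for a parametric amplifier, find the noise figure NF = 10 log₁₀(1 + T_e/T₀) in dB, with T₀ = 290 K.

F = 1 + T_e/T₀ = 1 + 27.1/290 = 1.09345
NF = 10 log₁₀(1.09345) = 0.388 dB

0.388 dB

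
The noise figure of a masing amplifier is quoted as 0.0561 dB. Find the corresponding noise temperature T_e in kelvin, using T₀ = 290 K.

3.77 K

F = 10^(0.0561/10) = 1.013
T_e = (F − 1)·T₀ = (1.013 − 1) × 290 = 3.77 K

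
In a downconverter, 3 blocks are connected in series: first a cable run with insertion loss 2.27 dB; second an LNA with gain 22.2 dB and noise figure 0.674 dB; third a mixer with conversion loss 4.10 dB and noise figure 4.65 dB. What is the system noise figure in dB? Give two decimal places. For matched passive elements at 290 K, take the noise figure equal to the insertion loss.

Convert to linear (a loss of L dB is a gain of −L dB): F_i = 10^(NF_i/10), G_i = 10^(G_i,dB/10)
  Stage 1: F_1 = 10^(2.27/10) = 1.687, G_1 = 10^(−2.27/10) = 0.5929
  Stage 2: F_2 = 10^(0.674/10) = 1.168, G_2 = 10^(22.2/10) = 166.0
  Stage 3: F_3 = 10^(4.65/10) = 2.917, G_3 = 10^(−4.10/10) = 0.3890
Friis cascade:
  F = 1.687 + (1.168 − 1)/0.5929 + (2.917 − 1)/98.40 = 1.989
NF = 10 log₁₀(1.989) = 2.99 dB

2.99 dB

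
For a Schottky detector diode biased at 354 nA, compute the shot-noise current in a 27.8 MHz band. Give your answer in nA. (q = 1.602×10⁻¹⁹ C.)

1.78 nA

I_n = √(2qI·B)
2qI·B = 2 × 1.602×10⁻¹⁹ × 3.54×10⁻⁷ × 2.78×10⁷ = 3.15×10⁻¹⁸ A²
I_n = √(3.15×10⁻¹⁸) = 1.78×10⁻⁹ A = 1.78 nA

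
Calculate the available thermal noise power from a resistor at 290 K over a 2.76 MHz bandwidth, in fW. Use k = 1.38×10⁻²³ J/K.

P_n = kTB = 1.38×10⁻²³ × 290 × 2.76×10⁶ = 1.10×10⁻¹⁴ W = 11.0 fW

11.0 fW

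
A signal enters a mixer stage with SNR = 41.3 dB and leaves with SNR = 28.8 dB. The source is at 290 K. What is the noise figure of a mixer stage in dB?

12.5 dB

NF (dB) = SNR_in(dB) − SNR_out(dB) when the source is at T₀
NF = 41.3 − 28.8 = 12.5 dB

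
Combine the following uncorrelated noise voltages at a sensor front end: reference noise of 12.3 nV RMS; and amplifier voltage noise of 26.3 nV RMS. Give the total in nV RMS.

29.0 nV

Uncorrelated sources add in power (mean-square): V_tot = √(ΣV_i²)
V_tot = √[(1.23×10⁻⁸)² + (2.63×10⁻⁸)²] = 2.90×10⁻⁸ V = 29.0 nV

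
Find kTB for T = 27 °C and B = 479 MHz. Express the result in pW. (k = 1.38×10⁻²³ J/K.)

1.98 pW

T = 27 °C + 273.15 = 300.15 K
P_n = kTB = 1.38×10⁻²³ × 300.15 × 4.79×10⁸ = 1.98×10⁻¹² W = 1.98 pW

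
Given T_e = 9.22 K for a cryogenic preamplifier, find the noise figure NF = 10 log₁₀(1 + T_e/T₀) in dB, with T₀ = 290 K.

F = 1 + T_e/T₀ = 1 + 9.22/290 = 1.03179
NF = 10 log₁₀(1.03179) = 0.136 dB

0.136 dB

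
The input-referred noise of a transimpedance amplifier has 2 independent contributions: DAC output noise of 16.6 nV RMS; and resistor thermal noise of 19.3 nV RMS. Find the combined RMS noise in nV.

Uncorrelated sources add in power (mean-square): V_tot = √(ΣV_i²)
V_tot = √[(1.66×10⁻⁸)² + (1.93×10⁻⁸)²] = 2.55×10⁻⁸ V = 25.5 nV

25.5 nV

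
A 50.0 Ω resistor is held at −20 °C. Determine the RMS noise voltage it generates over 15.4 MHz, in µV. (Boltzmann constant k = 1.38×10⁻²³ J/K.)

T = −20 °C + 273.15 = 253.15 K
V_n = √(4kTRB)
4kTRB = 4 × 1.38×10⁻²³ × 253.15 × 5.00×10¹ × 1.54×10⁷ = 1.08×10⁻¹¹ V²
V_n = √(1.08×10⁻¹¹) = 3.28×10⁻⁶ V = 3.28 µV

3.28 µV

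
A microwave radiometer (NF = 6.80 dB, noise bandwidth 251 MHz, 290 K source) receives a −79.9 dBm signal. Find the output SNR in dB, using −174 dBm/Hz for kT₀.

Noise floor: N = −174 + 10 log₁₀(B) + NF
10 log₁₀(2.51×10⁸) = 84 dB
N = −174 + 84 + 6.80 = −83.20 dBm
SNR = P_sig − N = −79.9 − (−83.20) = 3.30 dB → 3.3 dB

3.3 dB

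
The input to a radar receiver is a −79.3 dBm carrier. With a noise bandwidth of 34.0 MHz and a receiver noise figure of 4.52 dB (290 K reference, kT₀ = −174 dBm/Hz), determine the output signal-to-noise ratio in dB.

14.9 dB

Noise floor: N = −174 + 10 log₁₀(B) + NF
10 log₁₀(3.40×10⁷) = 75.31 dB
N = −174 + 75.31 + 4.52 = −94.17 dBm
SNR = P_sig − N = −79.3 − (−94.17) = 14.87 dB → 14.9 dB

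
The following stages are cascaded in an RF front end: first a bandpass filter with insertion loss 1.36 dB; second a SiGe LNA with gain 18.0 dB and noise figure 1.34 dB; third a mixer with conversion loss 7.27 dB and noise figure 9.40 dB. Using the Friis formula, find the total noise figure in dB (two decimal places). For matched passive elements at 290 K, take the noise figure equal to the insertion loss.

Convert to linear (a loss of L dB is a gain of −L dB): F_i = 10^(NF_i/10), G_i = 10^(G_i,dB/10)
  Stage 1: F_1 = 10^(1.36/10) = 1.368, G_1 = 10^(−1.36/10) = 0.7311
  Stage 2: F_2 = 10^(1.34/10) = 1.361, G_2 = 10^(18.0/10) = 63.10
  Stage 3: F_3 = 10^(9.40/10) = 8.710, G_3 = 10^(−7.27/10) = 0.1875
Friis cascade:
  F = 1.368 + (1.361 − 1)/0.7311 + (8.710 − 1)/46.13 = 2.029
NF = 10 log₁₀(2.029) = 3.07 dB

3.07 dB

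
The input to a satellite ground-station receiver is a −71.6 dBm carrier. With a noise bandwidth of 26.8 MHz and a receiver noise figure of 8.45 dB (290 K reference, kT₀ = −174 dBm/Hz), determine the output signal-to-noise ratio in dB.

Noise floor: N = −174 + 10 log₁₀(B) + NF
10 log₁₀(2.68×10⁷) = 74.28 dB
N = −174 + 74.28 + 8.45 = −91.27 dBm
SNR = P_sig − N = −71.6 − (−91.27) = 19.67 dB → 19.7 dB

19.7 dB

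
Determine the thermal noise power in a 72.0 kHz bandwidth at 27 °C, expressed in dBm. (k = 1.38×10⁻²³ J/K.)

−125.3 dBm

T = 27 °C + 273.15 = 300.15 K
P_n = kTB = 1.38×10⁻²³ × 300.15 × 7.20×10⁴ = 2.98×10⁻¹⁶ W
In dBm: 10 log₁₀(2.98×10⁻¹⁶ / 10⁻³) = −125.3 dBm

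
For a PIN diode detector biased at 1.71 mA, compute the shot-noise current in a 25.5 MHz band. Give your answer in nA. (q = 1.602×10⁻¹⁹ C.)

118 nA

I_n = √(2qI·B)
2qI·B = 2 × 1.602×10⁻¹⁹ × 1.71×10⁻³ × 2.55×10⁷ = 1.40×10⁻¹⁴ A²
I_n = √(1.40×10⁻¹⁴) = 1.18×10⁻⁷ A = 118 nA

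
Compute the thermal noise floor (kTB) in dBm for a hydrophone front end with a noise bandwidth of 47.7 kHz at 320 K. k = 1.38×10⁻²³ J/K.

P_n = kTB = 1.38×10⁻²³ × 320 × 4.77×10⁴ = 2.11×10⁻¹⁶ W
In dBm: 10 log₁₀(2.11×10⁻¹⁶ / 10⁻³) = −126.8 dBm

−126.8 dBm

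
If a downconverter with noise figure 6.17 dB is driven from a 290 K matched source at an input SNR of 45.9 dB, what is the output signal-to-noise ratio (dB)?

By definition F = SNR_in/SNR_out, so in dB: SNR_out = SNR_in − NF
SNR_out = 45.9 − 6.17 = 39.73 dB

39.73 dB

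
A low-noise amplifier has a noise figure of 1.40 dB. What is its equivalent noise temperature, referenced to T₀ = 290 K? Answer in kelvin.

110 K

F = 10^(1.40/10) = 1.38038
T_e = (F − 1)·T₀ = (1.38038 − 1) × 290 = 110 K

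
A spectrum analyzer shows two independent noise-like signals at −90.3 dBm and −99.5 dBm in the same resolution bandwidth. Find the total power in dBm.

Convert to linear, add, convert back:
P₁ = 9.33×10⁻¹³ W, P₂ = 1.12×10⁻¹³ W
P_tot = 1.05×10⁻¹² W → 10 log₁₀(P_tot / 10⁻³) = −89.8 dBm

−89.8 dBm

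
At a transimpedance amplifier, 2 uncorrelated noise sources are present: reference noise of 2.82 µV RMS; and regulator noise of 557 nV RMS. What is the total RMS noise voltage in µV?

2.87 µV

Uncorrelated sources add in power (mean-square): V_tot = √(ΣV_i²)
V_tot = √[(2.82×10⁻⁶)² + (5.57×10⁻⁷)²] = 2.87×10⁻⁶ V = 2.87 µV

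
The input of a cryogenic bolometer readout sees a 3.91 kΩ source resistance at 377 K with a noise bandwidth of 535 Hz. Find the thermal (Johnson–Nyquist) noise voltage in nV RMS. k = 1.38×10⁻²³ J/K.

V_n = √(4kTRB)
4kTRB = 4 × 1.38×10⁻²³ × 377 × 3.91×10³ × 5.35×10² = 4.35×10⁻¹⁴ V²
V_n = √(4.35×10⁻¹⁴) = 2.09×10⁻⁷ V = 209 nV

209 nV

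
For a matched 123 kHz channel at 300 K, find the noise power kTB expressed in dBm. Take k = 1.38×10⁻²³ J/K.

P_n = kTB = 1.38×10⁻²³ × 300 × 1.23×10⁵ = 5.09×10⁻¹⁶ W
In dBm: 10 log₁₀(5.09×10⁻¹⁶ / 10⁻³) = −122.9 dBm

−122.9 dBm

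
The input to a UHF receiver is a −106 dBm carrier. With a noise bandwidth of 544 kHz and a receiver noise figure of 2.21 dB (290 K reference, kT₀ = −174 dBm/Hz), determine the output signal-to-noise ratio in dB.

8.4 dB

Noise floor: N = −174 + 10 log₁₀(B) + NF
10 log₁₀(5.44×10⁵) = 57.36 dB
N = −174 + 57.36 + 2.21 = −114.43 dBm
SNR = P_sig − N = −106 − (−114.43) = 8.43 dB → 8.4 dB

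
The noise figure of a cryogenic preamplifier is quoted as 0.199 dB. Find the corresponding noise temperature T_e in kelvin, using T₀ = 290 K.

13.6 K

F = 10^(0.199/10) = 1.04689
T_e = (F − 1)·T₀ = (1.04689 − 1) × 290 = 13.6 K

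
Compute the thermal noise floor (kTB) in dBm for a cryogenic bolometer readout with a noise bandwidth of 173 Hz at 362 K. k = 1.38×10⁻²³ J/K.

−150.6 dBm

P_n = kTB = 1.38×10⁻²³ × 362 × 1.73×10² = 8.64×10⁻¹⁹ W
In dBm: 10 log₁₀(8.64×10⁻¹⁹ / 10⁻³) = −150.6 dBm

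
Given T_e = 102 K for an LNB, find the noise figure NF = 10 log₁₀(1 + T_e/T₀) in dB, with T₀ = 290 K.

1.31 dB

F = 1 + T_e/T₀ = 1 + 102/290 = 1.35172
NF = 10 log₁₀(1.35172) = 1.31 dB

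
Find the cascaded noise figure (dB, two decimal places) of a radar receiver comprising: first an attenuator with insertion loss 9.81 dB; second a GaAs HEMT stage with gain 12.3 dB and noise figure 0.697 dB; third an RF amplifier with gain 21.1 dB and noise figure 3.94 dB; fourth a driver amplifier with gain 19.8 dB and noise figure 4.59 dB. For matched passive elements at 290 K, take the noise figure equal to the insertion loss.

10.82 dB

Convert to linear (a loss of L dB is a gain of −L dB): F_i = 10^(NF_i/10), G_i = 10^(G_i,dB/10)
  Stage 1: F_1 = 10^(9.81/10) = 9.572, G_1 = 10^(−9.81/10) = 0.1045
  Stage 2: F_2 = 10^(0.697/10) = 1.174, G_2 = 10^(12.3/10) = 16.98
  Stage 3: F_3 = 10^(3.94/10) = 2.477, G_3 = 10^(21.1/10) = 128.8
  Stage 4: F_4 = 10^(4.59/10) = 2.877, G_4 = 10^(19.8/10) = 95.50
Friis cascade:
  F = 9.572 + (1.174 − 1)/0.1045 + (2.477 − 1)/1.774 + (2.877 − 1)/228.6 = 12.08
NF = 10 log₁₀(12.08) = 10.82 dB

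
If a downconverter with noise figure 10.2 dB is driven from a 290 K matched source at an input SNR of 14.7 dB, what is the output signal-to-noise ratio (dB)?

By definition F = SNR_in/SNR_out, so in dB: SNR_out = SNR_in − NF
SNR_out = 14.7 − 10.2 = 4.5 dB

4.5 dB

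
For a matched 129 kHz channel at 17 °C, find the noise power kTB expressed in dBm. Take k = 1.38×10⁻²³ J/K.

T = 17 °C + 273.15 = 290.15 K
P_n = kTB = 1.38×10⁻²³ × 290.15 × 1.29×10⁵ = 5.17×10⁻¹⁶ W
In dBm: 10 log₁₀(5.17×10⁻¹⁶ / 10⁻³) = −122.9 dBm

−122.9 dBm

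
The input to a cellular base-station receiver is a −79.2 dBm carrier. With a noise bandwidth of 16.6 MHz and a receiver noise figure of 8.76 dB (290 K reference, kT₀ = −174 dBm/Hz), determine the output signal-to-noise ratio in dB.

13.8 dB

Noise floor: N = −174 + 10 log₁₀(B) + NF
10 log₁₀(1.66×10⁷) = 72.2 dB
N = −174 + 72.2 + 8.76 = −93.04 dBm
SNR = P_sig − N = −79.2 − (−93.04) = 13.84 dB → 13.8 dB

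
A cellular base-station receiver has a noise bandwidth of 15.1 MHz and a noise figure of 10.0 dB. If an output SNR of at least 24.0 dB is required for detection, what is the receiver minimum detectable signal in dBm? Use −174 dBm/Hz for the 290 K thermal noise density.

Sensitivity = −174 + 10 log₁₀(B) + NF + SNR_min
= −174 + 71.79 + 10.0 + 24.0
= −68.21 dBm → −68.2 dBm

−68.2 dBm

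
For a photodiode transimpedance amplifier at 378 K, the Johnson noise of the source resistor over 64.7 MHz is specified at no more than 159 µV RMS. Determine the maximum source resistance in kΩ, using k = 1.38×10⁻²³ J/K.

18.7 kΩ

Johnson–Nyquist: V_n = √(4kTRB) ⇒ R = V_n² / (4kTB)
4kTB = 4 × 1.38×10⁻²³ × 378 × 6.47×10⁷ = 1.35×10⁻¹²
R = (1.59×10⁻⁴)² / 1.35×10⁻¹² = 1.87×10⁴ Ω = 18.7 kΩ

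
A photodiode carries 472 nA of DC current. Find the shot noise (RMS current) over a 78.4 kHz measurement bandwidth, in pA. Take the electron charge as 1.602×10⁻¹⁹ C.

109 pA

I_n = √(2qI·B)
2qI·B = 2 × 1.602×10⁻¹⁹ × 4.72×10⁻⁷ × 7.84×10⁴ = 1.19×10⁻²⁰ A²
I_n = √(1.19×10⁻²⁰) = 1.09×10⁻¹⁰ A = 109 pA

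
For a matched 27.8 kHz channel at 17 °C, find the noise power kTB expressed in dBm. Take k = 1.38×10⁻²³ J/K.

−129.5 dBm

T = 17 °C + 273.15 = 290.15 K
P_n = kTB = 1.38×10⁻²³ × 290.15 × 2.78×10⁴ = 1.11×10⁻¹⁶ W
In dBm: 10 log₁₀(1.11×10⁻¹⁶ / 10⁻³) = −129.5 dBm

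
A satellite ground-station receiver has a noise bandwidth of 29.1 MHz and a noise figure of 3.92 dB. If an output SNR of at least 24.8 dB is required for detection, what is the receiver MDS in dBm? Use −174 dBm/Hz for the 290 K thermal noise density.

−70.6 dBm

Sensitivity = −174 + 10 log₁₀(B) + NF + SNR_min
= −174 + 74.64 + 3.92 + 24.8
= −70.64 dBm → −70.6 dBm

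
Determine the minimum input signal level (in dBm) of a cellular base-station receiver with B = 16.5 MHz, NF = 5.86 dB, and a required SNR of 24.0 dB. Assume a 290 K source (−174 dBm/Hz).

−72.0 dBm

Sensitivity = −174 + 10 log₁₀(B) + NF + SNR_min
= −174 + 72.17 + 5.86 + 24.0
= −71.97 dBm → −72.0 dBm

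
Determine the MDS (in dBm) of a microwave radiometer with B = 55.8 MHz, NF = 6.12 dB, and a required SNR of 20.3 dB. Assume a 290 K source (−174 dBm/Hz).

Sensitivity = −174 + 10 log₁₀(B) + NF + SNR_min
= −174 + 77.47 + 6.12 + 20.3
= −70.11 dBm → −70.1 dBm

−70.1 dBm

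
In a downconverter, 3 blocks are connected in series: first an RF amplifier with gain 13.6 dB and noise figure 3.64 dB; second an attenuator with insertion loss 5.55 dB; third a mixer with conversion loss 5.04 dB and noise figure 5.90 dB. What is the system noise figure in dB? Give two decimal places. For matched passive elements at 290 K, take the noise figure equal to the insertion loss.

Convert to linear (a loss of L dB is a gain of −L dB): F_i = 10^(NF_i/10), G_i = 10^(G_i,dB/10)
  Stage 1: F_1 = 10^(3.64/10) = 2.312, G_1 = 10^(13.6/10) = 22.91
  Stage 2: F_2 = 10^(5.55/10) = 3.589, G_2 = 10^(−5.55/10) = 0.2786
  Stage 3: F_3 = 10^(5.90/10) = 3.890, G_3 = 10^(−5.04/10) = 0.3133
Friis cascade:
  F = 2.312 + (3.589 − 1)/22.91 + (3.890 − 1)/6.383 = 2.878
NF = 10 log₁₀(2.878) = 4.59 dB

4.59 dB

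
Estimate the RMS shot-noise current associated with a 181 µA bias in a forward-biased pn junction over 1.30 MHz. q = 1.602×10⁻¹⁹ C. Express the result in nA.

8.68 nA

I_n = √(2qI·B)
2qI·B = 2 × 1.602×10⁻¹⁹ × 1.81×10⁻⁴ × 1.30×10⁶ = 7.54×10⁻¹⁷ A²
I_n = √(7.54×10⁻¹⁷) = 8.68×10⁻⁹ A = 8.68 nA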